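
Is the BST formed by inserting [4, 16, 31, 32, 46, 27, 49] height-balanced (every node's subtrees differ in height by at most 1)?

Tree (level-order array): [4, None, 16, None, 31, 27, 32, None, None, None, 46, None, 49]
Definition: a tree is height-balanced if, at every node, |h(left) - h(right)| <= 1 (empty subtree has height -1).
Bottom-up per-node check:
  node 27: h_left=-1, h_right=-1, diff=0 [OK], height=0
  node 49: h_left=-1, h_right=-1, diff=0 [OK], height=0
  node 46: h_left=-1, h_right=0, diff=1 [OK], height=1
  node 32: h_left=-1, h_right=1, diff=2 [FAIL (|-1-1|=2 > 1)], height=2
  node 31: h_left=0, h_right=2, diff=2 [FAIL (|0-2|=2 > 1)], height=3
  node 16: h_left=-1, h_right=3, diff=4 [FAIL (|-1-3|=4 > 1)], height=4
  node 4: h_left=-1, h_right=4, diff=5 [FAIL (|-1-4|=5 > 1)], height=5
Node 32 violates the condition: |-1 - 1| = 2 > 1.
Result: Not balanced


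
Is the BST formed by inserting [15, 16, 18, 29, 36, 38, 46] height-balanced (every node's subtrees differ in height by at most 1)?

Tree (level-order array): [15, None, 16, None, 18, None, 29, None, 36, None, 38, None, 46]
Definition: a tree is height-balanced if, at every node, |h(left) - h(right)| <= 1 (empty subtree has height -1).
Bottom-up per-node check:
  node 46: h_left=-1, h_right=-1, diff=0 [OK], height=0
  node 38: h_left=-1, h_right=0, diff=1 [OK], height=1
  node 36: h_left=-1, h_right=1, diff=2 [FAIL (|-1-1|=2 > 1)], height=2
  node 29: h_left=-1, h_right=2, diff=3 [FAIL (|-1-2|=3 > 1)], height=3
  node 18: h_left=-1, h_right=3, diff=4 [FAIL (|-1-3|=4 > 1)], height=4
  node 16: h_left=-1, h_right=4, diff=5 [FAIL (|-1-4|=5 > 1)], height=5
  node 15: h_left=-1, h_right=5, diff=6 [FAIL (|-1-5|=6 > 1)], height=6
Node 36 violates the condition: |-1 - 1| = 2 > 1.
Result: Not balanced


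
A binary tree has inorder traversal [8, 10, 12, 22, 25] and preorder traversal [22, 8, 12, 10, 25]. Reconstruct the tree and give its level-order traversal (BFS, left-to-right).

Inorder:  [8, 10, 12, 22, 25]
Preorder: [22, 8, 12, 10, 25]
Algorithm: preorder visits root first, so consume preorder in order;
for each root, split the current inorder slice at that value into
left-subtree inorder and right-subtree inorder, then recurse.
Recursive splits:
  root=22; inorder splits into left=[8, 10, 12], right=[25]
  root=8; inorder splits into left=[], right=[10, 12]
  root=12; inorder splits into left=[10], right=[]
  root=10; inorder splits into left=[], right=[]
  root=25; inorder splits into left=[], right=[]
Reconstructed level-order: [22, 8, 25, 12, 10]


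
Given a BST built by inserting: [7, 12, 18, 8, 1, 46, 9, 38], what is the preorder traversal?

Tree insertion order: [7, 12, 18, 8, 1, 46, 9, 38]
Tree (level-order array): [7, 1, 12, None, None, 8, 18, None, 9, None, 46, None, None, 38]
Preorder traversal: [7, 1, 12, 8, 9, 18, 46, 38]


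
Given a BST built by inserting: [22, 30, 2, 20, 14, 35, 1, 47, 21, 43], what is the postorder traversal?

Tree insertion order: [22, 30, 2, 20, 14, 35, 1, 47, 21, 43]
Tree (level-order array): [22, 2, 30, 1, 20, None, 35, None, None, 14, 21, None, 47, None, None, None, None, 43]
Postorder traversal: [1, 14, 21, 20, 2, 43, 47, 35, 30, 22]


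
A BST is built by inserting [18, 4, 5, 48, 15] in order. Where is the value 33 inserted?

Starting tree (level order): [18, 4, 48, None, 5, None, None, None, 15]
Insertion path: 18 -> 48
Result: insert 33 as left child of 48
Final tree (level order): [18, 4, 48, None, 5, 33, None, None, 15]


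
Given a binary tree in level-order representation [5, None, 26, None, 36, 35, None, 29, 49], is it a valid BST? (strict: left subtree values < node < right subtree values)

Level-order array: [5, None, 26, None, 36, 35, None, 29, 49]
Validate using subtree bounds (lo, hi): at each node, require lo < value < hi,
then recurse left with hi=value and right with lo=value.
Preorder trace (stopping at first violation):
  at node 5 with bounds (-inf, +inf): OK
  at node 26 with bounds (5, +inf): OK
  at node 36 with bounds (26, +inf): OK
  at node 35 with bounds (26, 36): OK
  at node 29 with bounds (26, 35): OK
  at node 49 with bounds (35, 36): VIOLATION
Node 49 violates its bound: not (35 < 49 < 36).
Result: Not a valid BST


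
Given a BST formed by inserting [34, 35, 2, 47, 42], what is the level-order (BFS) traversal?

Tree insertion order: [34, 35, 2, 47, 42]
Tree (level-order array): [34, 2, 35, None, None, None, 47, 42]
BFS from the root, enqueuing left then right child of each popped node:
  queue [34] -> pop 34, enqueue [2, 35], visited so far: [34]
  queue [2, 35] -> pop 2, enqueue [none], visited so far: [34, 2]
  queue [35] -> pop 35, enqueue [47], visited so far: [34, 2, 35]
  queue [47] -> pop 47, enqueue [42], visited so far: [34, 2, 35, 47]
  queue [42] -> pop 42, enqueue [none], visited so far: [34, 2, 35, 47, 42]
Result: [34, 2, 35, 47, 42]


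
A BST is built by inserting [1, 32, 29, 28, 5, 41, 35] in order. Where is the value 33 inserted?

Starting tree (level order): [1, None, 32, 29, 41, 28, None, 35, None, 5]
Insertion path: 1 -> 32 -> 41 -> 35
Result: insert 33 as left child of 35
Final tree (level order): [1, None, 32, 29, 41, 28, None, 35, None, 5, None, 33]


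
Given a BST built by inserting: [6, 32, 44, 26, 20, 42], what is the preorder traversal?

Tree insertion order: [6, 32, 44, 26, 20, 42]
Tree (level-order array): [6, None, 32, 26, 44, 20, None, 42]
Preorder traversal: [6, 32, 26, 20, 44, 42]


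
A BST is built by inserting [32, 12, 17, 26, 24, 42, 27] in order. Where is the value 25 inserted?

Starting tree (level order): [32, 12, 42, None, 17, None, None, None, 26, 24, 27]
Insertion path: 32 -> 12 -> 17 -> 26 -> 24
Result: insert 25 as right child of 24
Final tree (level order): [32, 12, 42, None, 17, None, None, None, 26, 24, 27, None, 25]


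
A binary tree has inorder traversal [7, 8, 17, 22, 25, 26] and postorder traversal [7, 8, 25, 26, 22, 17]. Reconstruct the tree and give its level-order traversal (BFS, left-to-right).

Inorder:   [7, 8, 17, 22, 25, 26]
Postorder: [7, 8, 25, 26, 22, 17]
Algorithm: postorder visits root last, so walk postorder right-to-left;
each value is the root of the current inorder slice — split it at that
value, recurse on the right subtree first, then the left.
Recursive splits:
  root=17; inorder splits into left=[7, 8], right=[22, 25, 26]
  root=22; inorder splits into left=[], right=[25, 26]
  root=26; inorder splits into left=[25], right=[]
  root=25; inorder splits into left=[], right=[]
  root=8; inorder splits into left=[7], right=[]
  root=7; inorder splits into left=[], right=[]
Reconstructed level-order: [17, 8, 22, 7, 26, 25]


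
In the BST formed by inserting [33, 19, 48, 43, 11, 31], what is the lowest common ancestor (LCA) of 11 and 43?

Tree insertion order: [33, 19, 48, 43, 11, 31]
Tree (level-order array): [33, 19, 48, 11, 31, 43]
In a BST, the LCA of p=11, q=43 is the first node v on the
root-to-leaf path with p <= v <= q (go left if both < v, right if both > v).
Walk from root:
  at 33: 11 <= 33 <= 43, this is the LCA
LCA = 33


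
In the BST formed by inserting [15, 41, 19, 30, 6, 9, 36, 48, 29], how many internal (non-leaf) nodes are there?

Tree built from: [15, 41, 19, 30, 6, 9, 36, 48, 29]
Tree (level-order array): [15, 6, 41, None, 9, 19, 48, None, None, None, 30, None, None, 29, 36]
Rule: An internal node has at least one child.
Per-node child counts:
  node 15: 2 child(ren)
  node 6: 1 child(ren)
  node 9: 0 child(ren)
  node 41: 2 child(ren)
  node 19: 1 child(ren)
  node 30: 2 child(ren)
  node 29: 0 child(ren)
  node 36: 0 child(ren)
  node 48: 0 child(ren)
Matching nodes: [15, 6, 41, 19, 30]
Count of internal (non-leaf) nodes: 5


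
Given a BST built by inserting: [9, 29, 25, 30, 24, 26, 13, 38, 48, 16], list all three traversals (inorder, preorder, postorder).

Tree insertion order: [9, 29, 25, 30, 24, 26, 13, 38, 48, 16]
Tree (level-order array): [9, None, 29, 25, 30, 24, 26, None, 38, 13, None, None, None, None, 48, None, 16]
Inorder (L, root, R): [9, 13, 16, 24, 25, 26, 29, 30, 38, 48]
Preorder (root, L, R): [9, 29, 25, 24, 13, 16, 26, 30, 38, 48]
Postorder (L, R, root): [16, 13, 24, 26, 25, 48, 38, 30, 29, 9]


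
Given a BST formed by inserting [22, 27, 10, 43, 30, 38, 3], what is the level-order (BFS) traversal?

Tree insertion order: [22, 27, 10, 43, 30, 38, 3]
Tree (level-order array): [22, 10, 27, 3, None, None, 43, None, None, 30, None, None, 38]
BFS from the root, enqueuing left then right child of each popped node:
  queue [22] -> pop 22, enqueue [10, 27], visited so far: [22]
  queue [10, 27] -> pop 10, enqueue [3], visited so far: [22, 10]
  queue [27, 3] -> pop 27, enqueue [43], visited so far: [22, 10, 27]
  queue [3, 43] -> pop 3, enqueue [none], visited so far: [22, 10, 27, 3]
  queue [43] -> pop 43, enqueue [30], visited so far: [22, 10, 27, 3, 43]
  queue [30] -> pop 30, enqueue [38], visited so far: [22, 10, 27, 3, 43, 30]
  queue [38] -> pop 38, enqueue [none], visited so far: [22, 10, 27, 3, 43, 30, 38]
Result: [22, 10, 27, 3, 43, 30, 38]


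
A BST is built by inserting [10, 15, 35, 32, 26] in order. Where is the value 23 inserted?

Starting tree (level order): [10, None, 15, None, 35, 32, None, 26]
Insertion path: 10 -> 15 -> 35 -> 32 -> 26
Result: insert 23 as left child of 26
Final tree (level order): [10, None, 15, None, 35, 32, None, 26, None, 23]


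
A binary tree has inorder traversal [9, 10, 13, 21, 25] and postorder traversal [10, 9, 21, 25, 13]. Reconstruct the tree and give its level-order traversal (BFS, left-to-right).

Inorder:   [9, 10, 13, 21, 25]
Postorder: [10, 9, 21, 25, 13]
Algorithm: postorder visits root last, so walk postorder right-to-left;
each value is the root of the current inorder slice — split it at that
value, recurse on the right subtree first, then the left.
Recursive splits:
  root=13; inorder splits into left=[9, 10], right=[21, 25]
  root=25; inorder splits into left=[21], right=[]
  root=21; inorder splits into left=[], right=[]
  root=9; inorder splits into left=[], right=[10]
  root=10; inorder splits into left=[], right=[]
Reconstructed level-order: [13, 9, 25, 10, 21]


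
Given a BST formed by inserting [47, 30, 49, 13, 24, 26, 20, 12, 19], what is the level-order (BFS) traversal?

Tree insertion order: [47, 30, 49, 13, 24, 26, 20, 12, 19]
Tree (level-order array): [47, 30, 49, 13, None, None, None, 12, 24, None, None, 20, 26, 19]
BFS from the root, enqueuing left then right child of each popped node:
  queue [47] -> pop 47, enqueue [30, 49], visited so far: [47]
  queue [30, 49] -> pop 30, enqueue [13], visited so far: [47, 30]
  queue [49, 13] -> pop 49, enqueue [none], visited so far: [47, 30, 49]
  queue [13] -> pop 13, enqueue [12, 24], visited so far: [47, 30, 49, 13]
  queue [12, 24] -> pop 12, enqueue [none], visited so far: [47, 30, 49, 13, 12]
  queue [24] -> pop 24, enqueue [20, 26], visited so far: [47, 30, 49, 13, 12, 24]
  queue [20, 26] -> pop 20, enqueue [19], visited so far: [47, 30, 49, 13, 12, 24, 20]
  queue [26, 19] -> pop 26, enqueue [none], visited so far: [47, 30, 49, 13, 12, 24, 20, 26]
  queue [19] -> pop 19, enqueue [none], visited so far: [47, 30, 49, 13, 12, 24, 20, 26, 19]
Result: [47, 30, 49, 13, 12, 24, 20, 26, 19]


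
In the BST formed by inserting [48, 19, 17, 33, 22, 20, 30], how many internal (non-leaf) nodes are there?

Tree built from: [48, 19, 17, 33, 22, 20, 30]
Tree (level-order array): [48, 19, None, 17, 33, None, None, 22, None, 20, 30]
Rule: An internal node has at least one child.
Per-node child counts:
  node 48: 1 child(ren)
  node 19: 2 child(ren)
  node 17: 0 child(ren)
  node 33: 1 child(ren)
  node 22: 2 child(ren)
  node 20: 0 child(ren)
  node 30: 0 child(ren)
Matching nodes: [48, 19, 33, 22]
Count of internal (non-leaf) nodes: 4


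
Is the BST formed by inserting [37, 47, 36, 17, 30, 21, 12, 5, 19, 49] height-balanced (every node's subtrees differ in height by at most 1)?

Tree (level-order array): [37, 36, 47, 17, None, None, 49, 12, 30, None, None, 5, None, 21, None, None, None, 19]
Definition: a tree is height-balanced if, at every node, |h(left) - h(right)| <= 1 (empty subtree has height -1).
Bottom-up per-node check:
  node 5: h_left=-1, h_right=-1, diff=0 [OK], height=0
  node 12: h_left=0, h_right=-1, diff=1 [OK], height=1
  node 19: h_left=-1, h_right=-1, diff=0 [OK], height=0
  node 21: h_left=0, h_right=-1, diff=1 [OK], height=1
  node 30: h_left=1, h_right=-1, diff=2 [FAIL (|1--1|=2 > 1)], height=2
  node 17: h_left=1, h_right=2, diff=1 [OK], height=3
  node 36: h_left=3, h_right=-1, diff=4 [FAIL (|3--1|=4 > 1)], height=4
  node 49: h_left=-1, h_right=-1, diff=0 [OK], height=0
  node 47: h_left=-1, h_right=0, diff=1 [OK], height=1
  node 37: h_left=4, h_right=1, diff=3 [FAIL (|4-1|=3 > 1)], height=5
Node 30 violates the condition: |1 - -1| = 2 > 1.
Result: Not balanced


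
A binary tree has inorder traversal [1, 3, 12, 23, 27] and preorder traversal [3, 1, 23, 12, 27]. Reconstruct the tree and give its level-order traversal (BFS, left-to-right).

Inorder:  [1, 3, 12, 23, 27]
Preorder: [3, 1, 23, 12, 27]
Algorithm: preorder visits root first, so consume preorder in order;
for each root, split the current inorder slice at that value into
left-subtree inorder and right-subtree inorder, then recurse.
Recursive splits:
  root=3; inorder splits into left=[1], right=[12, 23, 27]
  root=1; inorder splits into left=[], right=[]
  root=23; inorder splits into left=[12], right=[27]
  root=12; inorder splits into left=[], right=[]
  root=27; inorder splits into left=[], right=[]
Reconstructed level-order: [3, 1, 23, 12, 27]


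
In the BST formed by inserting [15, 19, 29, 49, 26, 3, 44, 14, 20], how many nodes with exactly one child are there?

Tree built from: [15, 19, 29, 49, 26, 3, 44, 14, 20]
Tree (level-order array): [15, 3, 19, None, 14, None, 29, None, None, 26, 49, 20, None, 44]
Rule: These are nodes with exactly 1 non-null child.
Per-node child counts:
  node 15: 2 child(ren)
  node 3: 1 child(ren)
  node 14: 0 child(ren)
  node 19: 1 child(ren)
  node 29: 2 child(ren)
  node 26: 1 child(ren)
  node 20: 0 child(ren)
  node 49: 1 child(ren)
  node 44: 0 child(ren)
Matching nodes: [3, 19, 26, 49]
Count of nodes with exactly one child: 4


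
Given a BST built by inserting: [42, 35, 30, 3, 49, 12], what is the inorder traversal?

Tree insertion order: [42, 35, 30, 3, 49, 12]
Tree (level-order array): [42, 35, 49, 30, None, None, None, 3, None, None, 12]
Inorder traversal: [3, 12, 30, 35, 42, 49]


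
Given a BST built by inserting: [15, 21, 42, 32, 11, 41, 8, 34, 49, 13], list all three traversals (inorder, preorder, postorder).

Tree insertion order: [15, 21, 42, 32, 11, 41, 8, 34, 49, 13]
Tree (level-order array): [15, 11, 21, 8, 13, None, 42, None, None, None, None, 32, 49, None, 41, None, None, 34]
Inorder (L, root, R): [8, 11, 13, 15, 21, 32, 34, 41, 42, 49]
Preorder (root, L, R): [15, 11, 8, 13, 21, 42, 32, 41, 34, 49]
Postorder (L, R, root): [8, 13, 11, 34, 41, 32, 49, 42, 21, 15]


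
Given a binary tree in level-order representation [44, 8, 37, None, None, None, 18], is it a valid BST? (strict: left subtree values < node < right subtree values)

Level-order array: [44, 8, 37, None, None, None, 18]
Validate using subtree bounds (lo, hi): at each node, require lo < value < hi,
then recurse left with hi=value and right with lo=value.
Preorder trace (stopping at first violation):
  at node 44 with bounds (-inf, +inf): OK
  at node 8 with bounds (-inf, 44): OK
  at node 37 with bounds (44, +inf): VIOLATION
Node 37 violates its bound: not (44 < 37 < +inf).
Result: Not a valid BST


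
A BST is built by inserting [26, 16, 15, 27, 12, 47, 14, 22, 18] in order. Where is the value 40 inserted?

Starting tree (level order): [26, 16, 27, 15, 22, None, 47, 12, None, 18, None, None, None, None, 14]
Insertion path: 26 -> 27 -> 47
Result: insert 40 as left child of 47
Final tree (level order): [26, 16, 27, 15, 22, None, 47, 12, None, 18, None, 40, None, None, 14]


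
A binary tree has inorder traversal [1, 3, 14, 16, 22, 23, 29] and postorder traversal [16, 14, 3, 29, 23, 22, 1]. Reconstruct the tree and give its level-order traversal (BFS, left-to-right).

Inorder:   [1, 3, 14, 16, 22, 23, 29]
Postorder: [16, 14, 3, 29, 23, 22, 1]
Algorithm: postorder visits root last, so walk postorder right-to-left;
each value is the root of the current inorder slice — split it at that
value, recurse on the right subtree first, then the left.
Recursive splits:
  root=1; inorder splits into left=[], right=[3, 14, 16, 22, 23, 29]
  root=22; inorder splits into left=[3, 14, 16], right=[23, 29]
  root=23; inorder splits into left=[], right=[29]
  root=29; inorder splits into left=[], right=[]
  root=3; inorder splits into left=[], right=[14, 16]
  root=14; inorder splits into left=[], right=[16]
  root=16; inorder splits into left=[], right=[]
Reconstructed level-order: [1, 22, 3, 23, 14, 29, 16]


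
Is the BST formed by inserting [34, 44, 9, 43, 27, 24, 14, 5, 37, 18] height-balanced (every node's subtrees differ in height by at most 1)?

Tree (level-order array): [34, 9, 44, 5, 27, 43, None, None, None, 24, None, 37, None, 14, None, None, None, None, 18]
Definition: a tree is height-balanced if, at every node, |h(left) - h(right)| <= 1 (empty subtree has height -1).
Bottom-up per-node check:
  node 5: h_left=-1, h_right=-1, diff=0 [OK], height=0
  node 18: h_left=-1, h_right=-1, diff=0 [OK], height=0
  node 14: h_left=-1, h_right=0, diff=1 [OK], height=1
  node 24: h_left=1, h_right=-1, diff=2 [FAIL (|1--1|=2 > 1)], height=2
  node 27: h_left=2, h_right=-1, diff=3 [FAIL (|2--1|=3 > 1)], height=3
  node 9: h_left=0, h_right=3, diff=3 [FAIL (|0-3|=3 > 1)], height=4
  node 37: h_left=-1, h_right=-1, diff=0 [OK], height=0
  node 43: h_left=0, h_right=-1, diff=1 [OK], height=1
  node 44: h_left=1, h_right=-1, diff=2 [FAIL (|1--1|=2 > 1)], height=2
  node 34: h_left=4, h_right=2, diff=2 [FAIL (|4-2|=2 > 1)], height=5
Node 24 violates the condition: |1 - -1| = 2 > 1.
Result: Not balanced


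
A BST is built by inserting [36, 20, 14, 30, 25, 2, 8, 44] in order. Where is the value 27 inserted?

Starting tree (level order): [36, 20, 44, 14, 30, None, None, 2, None, 25, None, None, 8]
Insertion path: 36 -> 20 -> 30 -> 25
Result: insert 27 as right child of 25
Final tree (level order): [36, 20, 44, 14, 30, None, None, 2, None, 25, None, None, 8, None, 27]


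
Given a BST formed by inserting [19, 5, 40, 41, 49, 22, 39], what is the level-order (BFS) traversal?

Tree insertion order: [19, 5, 40, 41, 49, 22, 39]
Tree (level-order array): [19, 5, 40, None, None, 22, 41, None, 39, None, 49]
BFS from the root, enqueuing left then right child of each popped node:
  queue [19] -> pop 19, enqueue [5, 40], visited so far: [19]
  queue [5, 40] -> pop 5, enqueue [none], visited so far: [19, 5]
  queue [40] -> pop 40, enqueue [22, 41], visited so far: [19, 5, 40]
  queue [22, 41] -> pop 22, enqueue [39], visited so far: [19, 5, 40, 22]
  queue [41, 39] -> pop 41, enqueue [49], visited so far: [19, 5, 40, 22, 41]
  queue [39, 49] -> pop 39, enqueue [none], visited so far: [19, 5, 40, 22, 41, 39]
  queue [49] -> pop 49, enqueue [none], visited so far: [19, 5, 40, 22, 41, 39, 49]
Result: [19, 5, 40, 22, 41, 39, 49]


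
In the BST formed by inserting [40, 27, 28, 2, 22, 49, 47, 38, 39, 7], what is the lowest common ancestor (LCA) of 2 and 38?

Tree insertion order: [40, 27, 28, 2, 22, 49, 47, 38, 39, 7]
Tree (level-order array): [40, 27, 49, 2, 28, 47, None, None, 22, None, 38, None, None, 7, None, None, 39]
In a BST, the LCA of p=2, q=38 is the first node v on the
root-to-leaf path with p <= v <= q (go left if both < v, right if both > v).
Walk from root:
  at 40: both 2 and 38 < 40, go left
  at 27: 2 <= 27 <= 38, this is the LCA
LCA = 27


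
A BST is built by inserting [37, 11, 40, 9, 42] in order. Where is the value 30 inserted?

Starting tree (level order): [37, 11, 40, 9, None, None, 42]
Insertion path: 37 -> 11
Result: insert 30 as right child of 11
Final tree (level order): [37, 11, 40, 9, 30, None, 42]


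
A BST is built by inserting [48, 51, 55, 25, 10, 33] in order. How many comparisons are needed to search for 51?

Search path for 51: 48 -> 51
Found: True
Comparisons: 2


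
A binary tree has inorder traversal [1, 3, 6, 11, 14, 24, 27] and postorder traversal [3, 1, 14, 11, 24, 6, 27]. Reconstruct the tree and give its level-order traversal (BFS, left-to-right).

Inorder:   [1, 3, 6, 11, 14, 24, 27]
Postorder: [3, 1, 14, 11, 24, 6, 27]
Algorithm: postorder visits root last, so walk postorder right-to-left;
each value is the root of the current inorder slice — split it at that
value, recurse on the right subtree first, then the left.
Recursive splits:
  root=27; inorder splits into left=[1, 3, 6, 11, 14, 24], right=[]
  root=6; inorder splits into left=[1, 3], right=[11, 14, 24]
  root=24; inorder splits into left=[11, 14], right=[]
  root=11; inorder splits into left=[], right=[14]
  root=14; inorder splits into left=[], right=[]
  root=1; inorder splits into left=[], right=[3]
  root=3; inorder splits into left=[], right=[]
Reconstructed level-order: [27, 6, 1, 24, 3, 11, 14]


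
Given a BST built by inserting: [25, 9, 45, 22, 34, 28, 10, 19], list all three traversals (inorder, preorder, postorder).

Tree insertion order: [25, 9, 45, 22, 34, 28, 10, 19]
Tree (level-order array): [25, 9, 45, None, 22, 34, None, 10, None, 28, None, None, 19]
Inorder (L, root, R): [9, 10, 19, 22, 25, 28, 34, 45]
Preorder (root, L, R): [25, 9, 22, 10, 19, 45, 34, 28]
Postorder (L, R, root): [19, 10, 22, 9, 28, 34, 45, 25]


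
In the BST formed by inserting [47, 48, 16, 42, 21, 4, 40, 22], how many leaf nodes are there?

Tree built from: [47, 48, 16, 42, 21, 4, 40, 22]
Tree (level-order array): [47, 16, 48, 4, 42, None, None, None, None, 21, None, None, 40, 22]
Rule: A leaf has 0 children.
Per-node child counts:
  node 47: 2 child(ren)
  node 16: 2 child(ren)
  node 4: 0 child(ren)
  node 42: 1 child(ren)
  node 21: 1 child(ren)
  node 40: 1 child(ren)
  node 22: 0 child(ren)
  node 48: 0 child(ren)
Matching nodes: [4, 22, 48]
Count of leaf nodes: 3


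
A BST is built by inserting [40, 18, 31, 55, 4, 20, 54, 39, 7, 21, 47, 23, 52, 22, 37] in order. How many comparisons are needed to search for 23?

Search path for 23: 40 -> 18 -> 31 -> 20 -> 21 -> 23
Found: True
Comparisons: 6


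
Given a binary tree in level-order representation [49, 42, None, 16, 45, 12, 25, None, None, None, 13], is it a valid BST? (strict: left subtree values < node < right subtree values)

Level-order array: [49, 42, None, 16, 45, 12, 25, None, None, None, 13]
Validate using subtree bounds (lo, hi): at each node, require lo < value < hi,
then recurse left with hi=value and right with lo=value.
Preorder trace (stopping at first violation):
  at node 49 with bounds (-inf, +inf): OK
  at node 42 with bounds (-inf, 49): OK
  at node 16 with bounds (-inf, 42): OK
  at node 12 with bounds (-inf, 16): OK
  at node 13 with bounds (12, 16): OK
  at node 25 with bounds (16, 42): OK
  at node 45 with bounds (42, 49): OK
No violation found at any node.
Result: Valid BST


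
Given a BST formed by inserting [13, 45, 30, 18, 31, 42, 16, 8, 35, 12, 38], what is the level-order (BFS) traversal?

Tree insertion order: [13, 45, 30, 18, 31, 42, 16, 8, 35, 12, 38]
Tree (level-order array): [13, 8, 45, None, 12, 30, None, None, None, 18, 31, 16, None, None, 42, None, None, 35, None, None, 38]
BFS from the root, enqueuing left then right child of each popped node:
  queue [13] -> pop 13, enqueue [8, 45], visited so far: [13]
  queue [8, 45] -> pop 8, enqueue [12], visited so far: [13, 8]
  queue [45, 12] -> pop 45, enqueue [30], visited so far: [13, 8, 45]
  queue [12, 30] -> pop 12, enqueue [none], visited so far: [13, 8, 45, 12]
  queue [30] -> pop 30, enqueue [18, 31], visited so far: [13, 8, 45, 12, 30]
  queue [18, 31] -> pop 18, enqueue [16], visited so far: [13, 8, 45, 12, 30, 18]
  queue [31, 16] -> pop 31, enqueue [42], visited so far: [13, 8, 45, 12, 30, 18, 31]
  queue [16, 42] -> pop 16, enqueue [none], visited so far: [13, 8, 45, 12, 30, 18, 31, 16]
  queue [42] -> pop 42, enqueue [35], visited so far: [13, 8, 45, 12, 30, 18, 31, 16, 42]
  queue [35] -> pop 35, enqueue [38], visited so far: [13, 8, 45, 12, 30, 18, 31, 16, 42, 35]
  queue [38] -> pop 38, enqueue [none], visited so far: [13, 8, 45, 12, 30, 18, 31, 16, 42, 35, 38]
Result: [13, 8, 45, 12, 30, 18, 31, 16, 42, 35, 38]


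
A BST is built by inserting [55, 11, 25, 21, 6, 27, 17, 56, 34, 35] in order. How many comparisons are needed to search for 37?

Search path for 37: 55 -> 11 -> 25 -> 27 -> 34 -> 35
Found: False
Comparisons: 6


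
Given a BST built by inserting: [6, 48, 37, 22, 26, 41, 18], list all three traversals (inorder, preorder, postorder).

Tree insertion order: [6, 48, 37, 22, 26, 41, 18]
Tree (level-order array): [6, None, 48, 37, None, 22, 41, 18, 26]
Inorder (L, root, R): [6, 18, 22, 26, 37, 41, 48]
Preorder (root, L, R): [6, 48, 37, 22, 18, 26, 41]
Postorder (L, R, root): [18, 26, 22, 41, 37, 48, 6]


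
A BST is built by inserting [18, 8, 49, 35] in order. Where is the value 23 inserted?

Starting tree (level order): [18, 8, 49, None, None, 35]
Insertion path: 18 -> 49 -> 35
Result: insert 23 as left child of 35
Final tree (level order): [18, 8, 49, None, None, 35, None, 23]


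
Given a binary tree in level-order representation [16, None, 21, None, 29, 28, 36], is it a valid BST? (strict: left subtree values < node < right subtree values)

Level-order array: [16, None, 21, None, 29, 28, 36]
Validate using subtree bounds (lo, hi): at each node, require lo < value < hi,
then recurse left with hi=value and right with lo=value.
Preorder trace (stopping at first violation):
  at node 16 with bounds (-inf, +inf): OK
  at node 21 with bounds (16, +inf): OK
  at node 29 with bounds (21, +inf): OK
  at node 28 with bounds (21, 29): OK
  at node 36 with bounds (29, +inf): OK
No violation found at any node.
Result: Valid BST


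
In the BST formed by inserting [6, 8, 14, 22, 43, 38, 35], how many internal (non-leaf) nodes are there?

Tree built from: [6, 8, 14, 22, 43, 38, 35]
Tree (level-order array): [6, None, 8, None, 14, None, 22, None, 43, 38, None, 35]
Rule: An internal node has at least one child.
Per-node child counts:
  node 6: 1 child(ren)
  node 8: 1 child(ren)
  node 14: 1 child(ren)
  node 22: 1 child(ren)
  node 43: 1 child(ren)
  node 38: 1 child(ren)
  node 35: 0 child(ren)
Matching nodes: [6, 8, 14, 22, 43, 38]
Count of internal (non-leaf) nodes: 6


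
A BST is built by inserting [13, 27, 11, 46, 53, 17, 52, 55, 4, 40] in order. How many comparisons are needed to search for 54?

Search path for 54: 13 -> 27 -> 46 -> 53 -> 55
Found: False
Comparisons: 5


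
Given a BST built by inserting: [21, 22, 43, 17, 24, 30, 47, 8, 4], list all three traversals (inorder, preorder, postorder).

Tree insertion order: [21, 22, 43, 17, 24, 30, 47, 8, 4]
Tree (level-order array): [21, 17, 22, 8, None, None, 43, 4, None, 24, 47, None, None, None, 30]
Inorder (L, root, R): [4, 8, 17, 21, 22, 24, 30, 43, 47]
Preorder (root, L, R): [21, 17, 8, 4, 22, 43, 24, 30, 47]
Postorder (L, R, root): [4, 8, 17, 30, 24, 47, 43, 22, 21]


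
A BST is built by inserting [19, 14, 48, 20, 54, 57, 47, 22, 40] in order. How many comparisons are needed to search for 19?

Search path for 19: 19
Found: True
Comparisons: 1


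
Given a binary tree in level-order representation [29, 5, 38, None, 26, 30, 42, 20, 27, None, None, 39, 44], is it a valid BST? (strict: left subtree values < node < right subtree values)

Level-order array: [29, 5, 38, None, 26, 30, 42, 20, 27, None, None, 39, 44]
Validate using subtree bounds (lo, hi): at each node, require lo < value < hi,
then recurse left with hi=value and right with lo=value.
Preorder trace (stopping at first violation):
  at node 29 with bounds (-inf, +inf): OK
  at node 5 with bounds (-inf, 29): OK
  at node 26 with bounds (5, 29): OK
  at node 20 with bounds (5, 26): OK
  at node 27 with bounds (26, 29): OK
  at node 38 with bounds (29, +inf): OK
  at node 30 with bounds (29, 38): OK
  at node 42 with bounds (38, +inf): OK
  at node 39 with bounds (38, 42): OK
  at node 44 with bounds (42, +inf): OK
No violation found at any node.
Result: Valid BST


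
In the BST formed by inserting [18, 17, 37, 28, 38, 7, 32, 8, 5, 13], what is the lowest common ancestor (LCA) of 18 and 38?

Tree insertion order: [18, 17, 37, 28, 38, 7, 32, 8, 5, 13]
Tree (level-order array): [18, 17, 37, 7, None, 28, 38, 5, 8, None, 32, None, None, None, None, None, 13]
In a BST, the LCA of p=18, q=38 is the first node v on the
root-to-leaf path with p <= v <= q (go left if both < v, right if both > v).
Walk from root:
  at 18: 18 <= 18 <= 38, this is the LCA
LCA = 18


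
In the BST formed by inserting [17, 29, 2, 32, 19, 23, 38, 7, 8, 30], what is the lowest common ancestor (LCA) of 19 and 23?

Tree insertion order: [17, 29, 2, 32, 19, 23, 38, 7, 8, 30]
Tree (level-order array): [17, 2, 29, None, 7, 19, 32, None, 8, None, 23, 30, 38]
In a BST, the LCA of p=19, q=23 is the first node v on the
root-to-leaf path with p <= v <= q (go left if both < v, right if both > v).
Walk from root:
  at 17: both 19 and 23 > 17, go right
  at 29: both 19 and 23 < 29, go left
  at 19: 19 <= 19 <= 23, this is the LCA
LCA = 19


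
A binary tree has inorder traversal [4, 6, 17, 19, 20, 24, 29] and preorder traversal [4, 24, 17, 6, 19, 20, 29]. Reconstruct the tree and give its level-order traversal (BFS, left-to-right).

Inorder:  [4, 6, 17, 19, 20, 24, 29]
Preorder: [4, 24, 17, 6, 19, 20, 29]
Algorithm: preorder visits root first, so consume preorder in order;
for each root, split the current inorder slice at that value into
left-subtree inorder and right-subtree inorder, then recurse.
Recursive splits:
  root=4; inorder splits into left=[], right=[6, 17, 19, 20, 24, 29]
  root=24; inorder splits into left=[6, 17, 19, 20], right=[29]
  root=17; inorder splits into left=[6], right=[19, 20]
  root=6; inorder splits into left=[], right=[]
  root=19; inorder splits into left=[], right=[20]
  root=20; inorder splits into left=[], right=[]
  root=29; inorder splits into left=[], right=[]
Reconstructed level-order: [4, 24, 17, 29, 6, 19, 20]


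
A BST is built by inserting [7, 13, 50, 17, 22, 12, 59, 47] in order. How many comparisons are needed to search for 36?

Search path for 36: 7 -> 13 -> 50 -> 17 -> 22 -> 47
Found: False
Comparisons: 6


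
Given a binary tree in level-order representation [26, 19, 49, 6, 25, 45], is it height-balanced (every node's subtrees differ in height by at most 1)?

Tree (level-order array): [26, 19, 49, 6, 25, 45]
Definition: a tree is height-balanced if, at every node, |h(left) - h(right)| <= 1 (empty subtree has height -1).
Bottom-up per-node check:
  node 6: h_left=-1, h_right=-1, diff=0 [OK], height=0
  node 25: h_left=-1, h_right=-1, diff=0 [OK], height=0
  node 19: h_left=0, h_right=0, diff=0 [OK], height=1
  node 45: h_left=-1, h_right=-1, diff=0 [OK], height=0
  node 49: h_left=0, h_right=-1, diff=1 [OK], height=1
  node 26: h_left=1, h_right=1, diff=0 [OK], height=2
All nodes satisfy the balance condition.
Result: Balanced


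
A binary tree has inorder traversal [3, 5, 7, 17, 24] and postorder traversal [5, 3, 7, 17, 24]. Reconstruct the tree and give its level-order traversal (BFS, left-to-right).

Inorder:   [3, 5, 7, 17, 24]
Postorder: [5, 3, 7, 17, 24]
Algorithm: postorder visits root last, so walk postorder right-to-left;
each value is the root of the current inorder slice — split it at that
value, recurse on the right subtree first, then the left.
Recursive splits:
  root=24; inorder splits into left=[3, 5, 7, 17], right=[]
  root=17; inorder splits into left=[3, 5, 7], right=[]
  root=7; inorder splits into left=[3, 5], right=[]
  root=3; inorder splits into left=[], right=[5]
  root=5; inorder splits into left=[], right=[]
Reconstructed level-order: [24, 17, 7, 3, 5]


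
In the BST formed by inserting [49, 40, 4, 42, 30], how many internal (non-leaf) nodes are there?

Tree built from: [49, 40, 4, 42, 30]
Tree (level-order array): [49, 40, None, 4, 42, None, 30]
Rule: An internal node has at least one child.
Per-node child counts:
  node 49: 1 child(ren)
  node 40: 2 child(ren)
  node 4: 1 child(ren)
  node 30: 0 child(ren)
  node 42: 0 child(ren)
Matching nodes: [49, 40, 4]
Count of internal (non-leaf) nodes: 3


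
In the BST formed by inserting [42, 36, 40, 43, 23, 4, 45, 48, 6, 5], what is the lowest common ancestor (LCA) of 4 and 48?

Tree insertion order: [42, 36, 40, 43, 23, 4, 45, 48, 6, 5]
Tree (level-order array): [42, 36, 43, 23, 40, None, 45, 4, None, None, None, None, 48, None, 6, None, None, 5]
In a BST, the LCA of p=4, q=48 is the first node v on the
root-to-leaf path with p <= v <= q (go left if both < v, right if both > v).
Walk from root:
  at 42: 4 <= 42 <= 48, this is the LCA
LCA = 42


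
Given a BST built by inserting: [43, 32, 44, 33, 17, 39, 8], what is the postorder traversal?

Tree insertion order: [43, 32, 44, 33, 17, 39, 8]
Tree (level-order array): [43, 32, 44, 17, 33, None, None, 8, None, None, 39]
Postorder traversal: [8, 17, 39, 33, 32, 44, 43]


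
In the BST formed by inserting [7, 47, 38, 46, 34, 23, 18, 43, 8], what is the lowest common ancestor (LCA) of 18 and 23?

Tree insertion order: [7, 47, 38, 46, 34, 23, 18, 43, 8]
Tree (level-order array): [7, None, 47, 38, None, 34, 46, 23, None, 43, None, 18, None, None, None, 8]
In a BST, the LCA of p=18, q=23 is the first node v on the
root-to-leaf path with p <= v <= q (go left if both < v, right if both > v).
Walk from root:
  at 7: both 18 and 23 > 7, go right
  at 47: both 18 and 23 < 47, go left
  at 38: both 18 and 23 < 38, go left
  at 34: both 18 and 23 < 34, go left
  at 23: 18 <= 23 <= 23, this is the LCA
LCA = 23


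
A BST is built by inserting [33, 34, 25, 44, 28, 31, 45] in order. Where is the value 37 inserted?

Starting tree (level order): [33, 25, 34, None, 28, None, 44, None, 31, None, 45]
Insertion path: 33 -> 34 -> 44
Result: insert 37 as left child of 44
Final tree (level order): [33, 25, 34, None, 28, None, 44, None, 31, 37, 45]


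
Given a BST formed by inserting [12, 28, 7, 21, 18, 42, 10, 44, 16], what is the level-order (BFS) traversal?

Tree insertion order: [12, 28, 7, 21, 18, 42, 10, 44, 16]
Tree (level-order array): [12, 7, 28, None, 10, 21, 42, None, None, 18, None, None, 44, 16]
BFS from the root, enqueuing left then right child of each popped node:
  queue [12] -> pop 12, enqueue [7, 28], visited so far: [12]
  queue [7, 28] -> pop 7, enqueue [10], visited so far: [12, 7]
  queue [28, 10] -> pop 28, enqueue [21, 42], visited so far: [12, 7, 28]
  queue [10, 21, 42] -> pop 10, enqueue [none], visited so far: [12, 7, 28, 10]
  queue [21, 42] -> pop 21, enqueue [18], visited so far: [12, 7, 28, 10, 21]
  queue [42, 18] -> pop 42, enqueue [44], visited so far: [12, 7, 28, 10, 21, 42]
  queue [18, 44] -> pop 18, enqueue [16], visited so far: [12, 7, 28, 10, 21, 42, 18]
  queue [44, 16] -> pop 44, enqueue [none], visited so far: [12, 7, 28, 10, 21, 42, 18, 44]
  queue [16] -> pop 16, enqueue [none], visited so far: [12, 7, 28, 10, 21, 42, 18, 44, 16]
Result: [12, 7, 28, 10, 21, 42, 18, 44, 16]


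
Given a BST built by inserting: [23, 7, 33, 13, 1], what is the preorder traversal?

Tree insertion order: [23, 7, 33, 13, 1]
Tree (level-order array): [23, 7, 33, 1, 13]
Preorder traversal: [23, 7, 1, 13, 33]


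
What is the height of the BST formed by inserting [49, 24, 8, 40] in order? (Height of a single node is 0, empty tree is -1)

Insertion order: [49, 24, 8, 40]
Tree (level-order array): [49, 24, None, 8, 40]
Compute height bottom-up (empty subtree = -1):
  height(8) = 1 + max(-1, -1) = 0
  height(40) = 1 + max(-1, -1) = 0
  height(24) = 1 + max(0, 0) = 1
  height(49) = 1 + max(1, -1) = 2
Height = 2


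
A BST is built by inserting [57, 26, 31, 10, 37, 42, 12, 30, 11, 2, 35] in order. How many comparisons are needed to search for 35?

Search path for 35: 57 -> 26 -> 31 -> 37 -> 35
Found: True
Comparisons: 5


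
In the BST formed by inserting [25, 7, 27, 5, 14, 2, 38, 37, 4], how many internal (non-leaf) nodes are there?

Tree built from: [25, 7, 27, 5, 14, 2, 38, 37, 4]
Tree (level-order array): [25, 7, 27, 5, 14, None, 38, 2, None, None, None, 37, None, None, 4]
Rule: An internal node has at least one child.
Per-node child counts:
  node 25: 2 child(ren)
  node 7: 2 child(ren)
  node 5: 1 child(ren)
  node 2: 1 child(ren)
  node 4: 0 child(ren)
  node 14: 0 child(ren)
  node 27: 1 child(ren)
  node 38: 1 child(ren)
  node 37: 0 child(ren)
Matching nodes: [25, 7, 5, 2, 27, 38]
Count of internal (non-leaf) nodes: 6


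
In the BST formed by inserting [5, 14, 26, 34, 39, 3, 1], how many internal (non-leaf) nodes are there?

Tree built from: [5, 14, 26, 34, 39, 3, 1]
Tree (level-order array): [5, 3, 14, 1, None, None, 26, None, None, None, 34, None, 39]
Rule: An internal node has at least one child.
Per-node child counts:
  node 5: 2 child(ren)
  node 3: 1 child(ren)
  node 1: 0 child(ren)
  node 14: 1 child(ren)
  node 26: 1 child(ren)
  node 34: 1 child(ren)
  node 39: 0 child(ren)
Matching nodes: [5, 3, 14, 26, 34]
Count of internal (non-leaf) nodes: 5


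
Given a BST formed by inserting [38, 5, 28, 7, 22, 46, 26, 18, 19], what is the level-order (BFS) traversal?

Tree insertion order: [38, 5, 28, 7, 22, 46, 26, 18, 19]
Tree (level-order array): [38, 5, 46, None, 28, None, None, 7, None, None, 22, 18, 26, None, 19]
BFS from the root, enqueuing left then right child of each popped node:
  queue [38] -> pop 38, enqueue [5, 46], visited so far: [38]
  queue [5, 46] -> pop 5, enqueue [28], visited so far: [38, 5]
  queue [46, 28] -> pop 46, enqueue [none], visited so far: [38, 5, 46]
  queue [28] -> pop 28, enqueue [7], visited so far: [38, 5, 46, 28]
  queue [7] -> pop 7, enqueue [22], visited so far: [38, 5, 46, 28, 7]
  queue [22] -> pop 22, enqueue [18, 26], visited so far: [38, 5, 46, 28, 7, 22]
  queue [18, 26] -> pop 18, enqueue [19], visited so far: [38, 5, 46, 28, 7, 22, 18]
  queue [26, 19] -> pop 26, enqueue [none], visited so far: [38, 5, 46, 28, 7, 22, 18, 26]
  queue [19] -> pop 19, enqueue [none], visited so far: [38, 5, 46, 28, 7, 22, 18, 26, 19]
Result: [38, 5, 46, 28, 7, 22, 18, 26, 19]


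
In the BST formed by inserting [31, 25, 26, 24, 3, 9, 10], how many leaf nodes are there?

Tree built from: [31, 25, 26, 24, 3, 9, 10]
Tree (level-order array): [31, 25, None, 24, 26, 3, None, None, None, None, 9, None, 10]
Rule: A leaf has 0 children.
Per-node child counts:
  node 31: 1 child(ren)
  node 25: 2 child(ren)
  node 24: 1 child(ren)
  node 3: 1 child(ren)
  node 9: 1 child(ren)
  node 10: 0 child(ren)
  node 26: 0 child(ren)
Matching nodes: [10, 26]
Count of leaf nodes: 2


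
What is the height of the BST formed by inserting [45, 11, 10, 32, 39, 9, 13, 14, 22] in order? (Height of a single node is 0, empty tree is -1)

Insertion order: [45, 11, 10, 32, 39, 9, 13, 14, 22]
Tree (level-order array): [45, 11, None, 10, 32, 9, None, 13, 39, None, None, None, 14, None, None, None, 22]
Compute height bottom-up (empty subtree = -1):
  height(9) = 1 + max(-1, -1) = 0
  height(10) = 1 + max(0, -1) = 1
  height(22) = 1 + max(-1, -1) = 0
  height(14) = 1 + max(-1, 0) = 1
  height(13) = 1 + max(-1, 1) = 2
  height(39) = 1 + max(-1, -1) = 0
  height(32) = 1 + max(2, 0) = 3
  height(11) = 1 + max(1, 3) = 4
  height(45) = 1 + max(4, -1) = 5
Height = 5


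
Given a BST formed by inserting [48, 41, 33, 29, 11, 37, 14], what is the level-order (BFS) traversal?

Tree insertion order: [48, 41, 33, 29, 11, 37, 14]
Tree (level-order array): [48, 41, None, 33, None, 29, 37, 11, None, None, None, None, 14]
BFS from the root, enqueuing left then right child of each popped node:
  queue [48] -> pop 48, enqueue [41], visited so far: [48]
  queue [41] -> pop 41, enqueue [33], visited so far: [48, 41]
  queue [33] -> pop 33, enqueue [29, 37], visited so far: [48, 41, 33]
  queue [29, 37] -> pop 29, enqueue [11], visited so far: [48, 41, 33, 29]
  queue [37, 11] -> pop 37, enqueue [none], visited so far: [48, 41, 33, 29, 37]
  queue [11] -> pop 11, enqueue [14], visited so far: [48, 41, 33, 29, 37, 11]
  queue [14] -> pop 14, enqueue [none], visited so far: [48, 41, 33, 29, 37, 11, 14]
Result: [48, 41, 33, 29, 37, 11, 14]
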